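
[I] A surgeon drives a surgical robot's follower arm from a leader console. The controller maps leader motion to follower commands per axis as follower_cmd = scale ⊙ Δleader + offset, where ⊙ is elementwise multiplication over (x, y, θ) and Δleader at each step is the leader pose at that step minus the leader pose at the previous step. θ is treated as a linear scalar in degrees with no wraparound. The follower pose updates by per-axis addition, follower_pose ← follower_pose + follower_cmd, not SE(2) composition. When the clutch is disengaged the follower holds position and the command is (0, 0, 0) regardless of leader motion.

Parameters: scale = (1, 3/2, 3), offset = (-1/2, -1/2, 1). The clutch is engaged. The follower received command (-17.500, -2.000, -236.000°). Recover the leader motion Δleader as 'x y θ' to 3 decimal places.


axis x: (-17.500 − -1/2) / (1) = -17.000
axis y: (-2.000 − -1/2) / (3/2) = -1.000
axis θ: (-236.000 − 1) / (3) = -79.000

-17.000 -1.000 -79.000


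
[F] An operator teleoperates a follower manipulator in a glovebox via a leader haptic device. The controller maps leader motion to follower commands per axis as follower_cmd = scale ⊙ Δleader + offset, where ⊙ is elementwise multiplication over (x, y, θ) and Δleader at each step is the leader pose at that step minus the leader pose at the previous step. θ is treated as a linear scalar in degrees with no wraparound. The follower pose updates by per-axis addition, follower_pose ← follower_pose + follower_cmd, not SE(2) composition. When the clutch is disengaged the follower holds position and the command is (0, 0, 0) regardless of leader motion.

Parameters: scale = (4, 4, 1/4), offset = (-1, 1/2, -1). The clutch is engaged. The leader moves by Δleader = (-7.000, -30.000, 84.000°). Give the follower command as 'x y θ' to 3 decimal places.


-29.000 -119.500 20.000

axis x: 4·-7.000 + -1 = -29.000
axis y: 4·-30.000 + 1/2 = -119.500
axis θ: 1/4·84.000 + -1 = 20.000


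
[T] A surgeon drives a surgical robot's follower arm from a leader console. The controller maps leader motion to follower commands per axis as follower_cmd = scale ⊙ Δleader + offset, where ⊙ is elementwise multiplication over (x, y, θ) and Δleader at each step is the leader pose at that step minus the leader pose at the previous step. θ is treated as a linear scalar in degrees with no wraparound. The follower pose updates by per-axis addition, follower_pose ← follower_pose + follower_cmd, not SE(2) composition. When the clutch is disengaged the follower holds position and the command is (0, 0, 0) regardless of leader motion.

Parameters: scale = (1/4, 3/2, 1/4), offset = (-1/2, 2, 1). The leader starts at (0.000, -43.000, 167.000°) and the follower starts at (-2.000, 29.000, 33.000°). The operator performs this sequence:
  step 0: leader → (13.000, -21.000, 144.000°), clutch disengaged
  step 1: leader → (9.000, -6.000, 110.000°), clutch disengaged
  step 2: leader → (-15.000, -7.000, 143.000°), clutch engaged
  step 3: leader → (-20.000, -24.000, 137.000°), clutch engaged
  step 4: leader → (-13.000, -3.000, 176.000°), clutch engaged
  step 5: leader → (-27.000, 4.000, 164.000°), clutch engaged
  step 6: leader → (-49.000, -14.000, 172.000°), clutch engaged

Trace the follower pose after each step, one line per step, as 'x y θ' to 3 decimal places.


step 0: Δleader=(13.000, 22.000, -23.000°), disengaged; cmd=(0,0,0) → follower holds at (-2.000, 29.000, 33.000°)
step 1: Δleader=(-4.000, 15.000, -34.000°), disengaged; cmd=(0,0,0) → follower holds at (-2.000, 29.000, 33.000°)
step 2: Δleader=(-24.000, -1.000, 33.000°), engaged; cmd=(-6.500, 0.500, 9.250°) → follower=(-8.500, 29.500, 42.250°)
step 3: Δleader=(-5.000, -17.000, -6.000°), engaged; cmd=(-1.750, -23.500, -0.500°) → follower=(-10.250, 6.000, 41.750°)
step 4: Δleader=(7.000, 21.000, 39.000°), engaged; cmd=(1.250, 33.500, 10.750°) → follower=(-9.000, 39.500, 52.500°)
step 5: Δleader=(-14.000, 7.000, -12.000°), engaged; cmd=(-4.000, 12.500, -2.000°) → follower=(-13.000, 52.000, 50.500°)
step 6: Δleader=(-22.000, -18.000, 8.000°), engaged; cmd=(-6.000, -25.000, 3.000°) → follower=(-19.000, 27.000, 53.500°)

-2.000 29.000 33.000
-2.000 29.000 33.000
-8.500 29.500 42.250
-10.250 6.000 41.750
-9.000 39.500 52.500
-13.000 52.000 50.500
-19.000 27.000 53.500


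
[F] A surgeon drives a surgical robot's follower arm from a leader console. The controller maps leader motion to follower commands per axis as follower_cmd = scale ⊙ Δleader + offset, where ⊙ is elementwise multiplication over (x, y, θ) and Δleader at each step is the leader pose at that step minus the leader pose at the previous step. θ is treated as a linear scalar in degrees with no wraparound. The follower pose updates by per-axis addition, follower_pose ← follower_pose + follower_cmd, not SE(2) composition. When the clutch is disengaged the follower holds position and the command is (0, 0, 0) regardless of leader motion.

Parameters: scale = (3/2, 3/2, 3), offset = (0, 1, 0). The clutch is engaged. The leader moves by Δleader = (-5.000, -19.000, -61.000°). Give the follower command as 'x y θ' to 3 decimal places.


axis x: 3/2·-5.000 + 0 = -7.500
axis y: 3/2·-19.000 + 1 = -27.500
axis θ: 3·-61.000 + 0 = -183.000

-7.500 -27.500 -183.000


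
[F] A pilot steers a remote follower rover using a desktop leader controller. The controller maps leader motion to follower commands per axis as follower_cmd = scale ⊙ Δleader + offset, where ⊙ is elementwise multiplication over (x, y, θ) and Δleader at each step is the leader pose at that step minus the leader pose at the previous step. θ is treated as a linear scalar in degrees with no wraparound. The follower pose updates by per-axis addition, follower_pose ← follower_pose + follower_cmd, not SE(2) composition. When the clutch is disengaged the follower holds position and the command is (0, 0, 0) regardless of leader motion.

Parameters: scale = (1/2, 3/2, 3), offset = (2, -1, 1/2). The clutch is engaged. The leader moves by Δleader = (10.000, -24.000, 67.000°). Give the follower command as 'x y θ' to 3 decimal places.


7.000 -37.000 201.500

axis x: 1/2·10.000 + 2 = 7.000
axis y: 3/2·-24.000 + -1 = -37.000
axis θ: 3·67.000 + 1/2 = 201.500


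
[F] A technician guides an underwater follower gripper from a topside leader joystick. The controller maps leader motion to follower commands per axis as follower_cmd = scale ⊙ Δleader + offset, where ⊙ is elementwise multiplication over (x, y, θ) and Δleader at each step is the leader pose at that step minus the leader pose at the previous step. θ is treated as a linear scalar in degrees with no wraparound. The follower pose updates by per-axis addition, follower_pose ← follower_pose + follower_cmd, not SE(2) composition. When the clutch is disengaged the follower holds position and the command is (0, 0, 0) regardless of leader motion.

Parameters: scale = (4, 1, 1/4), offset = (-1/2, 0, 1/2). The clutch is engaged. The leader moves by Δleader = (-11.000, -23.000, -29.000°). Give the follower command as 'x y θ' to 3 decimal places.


-44.500 -23.000 -6.750

axis x: 4·-11.000 + -1/2 = -44.500
axis y: 1·-23.000 + 0 = -23.000
axis θ: 1/4·-29.000 + 1/2 = -6.750


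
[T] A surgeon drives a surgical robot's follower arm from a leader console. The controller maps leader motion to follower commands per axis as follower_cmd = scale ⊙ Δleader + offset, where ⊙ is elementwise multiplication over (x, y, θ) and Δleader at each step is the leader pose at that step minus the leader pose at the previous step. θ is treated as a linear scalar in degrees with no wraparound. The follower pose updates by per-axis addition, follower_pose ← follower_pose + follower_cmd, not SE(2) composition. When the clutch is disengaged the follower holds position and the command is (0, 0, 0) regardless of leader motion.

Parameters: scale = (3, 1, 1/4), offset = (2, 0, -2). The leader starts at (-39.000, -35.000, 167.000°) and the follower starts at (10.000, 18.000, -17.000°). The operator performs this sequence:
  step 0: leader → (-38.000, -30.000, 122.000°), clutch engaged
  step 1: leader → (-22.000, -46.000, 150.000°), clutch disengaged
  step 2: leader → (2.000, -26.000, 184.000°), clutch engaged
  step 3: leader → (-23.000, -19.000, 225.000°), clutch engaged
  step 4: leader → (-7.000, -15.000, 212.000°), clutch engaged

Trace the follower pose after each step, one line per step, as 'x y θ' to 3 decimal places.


15.000 23.000 -30.250
15.000 23.000 -30.250
89.000 43.000 -23.750
16.000 50.000 -15.500
66.000 54.000 -20.750

step 0: Δleader=(1.000, 5.000, -45.000°), engaged; cmd=(5.000, 5.000, -13.250°) → follower=(15.000, 23.000, -30.250°)
step 1: Δleader=(16.000, -16.000, 28.000°), disengaged; cmd=(0,0,0) → follower holds at (15.000, 23.000, -30.250°)
step 2: Δleader=(24.000, 20.000, 34.000°), engaged; cmd=(74.000, 20.000, 6.500°) → follower=(89.000, 43.000, -23.750°)
step 3: Δleader=(-25.000, 7.000, 41.000°), engaged; cmd=(-73.000, 7.000, 8.250°) → follower=(16.000, 50.000, -15.500°)
step 4: Δleader=(16.000, 4.000, -13.000°), engaged; cmd=(50.000, 4.000, -5.250°) → follower=(66.000, 54.000, -20.750°)


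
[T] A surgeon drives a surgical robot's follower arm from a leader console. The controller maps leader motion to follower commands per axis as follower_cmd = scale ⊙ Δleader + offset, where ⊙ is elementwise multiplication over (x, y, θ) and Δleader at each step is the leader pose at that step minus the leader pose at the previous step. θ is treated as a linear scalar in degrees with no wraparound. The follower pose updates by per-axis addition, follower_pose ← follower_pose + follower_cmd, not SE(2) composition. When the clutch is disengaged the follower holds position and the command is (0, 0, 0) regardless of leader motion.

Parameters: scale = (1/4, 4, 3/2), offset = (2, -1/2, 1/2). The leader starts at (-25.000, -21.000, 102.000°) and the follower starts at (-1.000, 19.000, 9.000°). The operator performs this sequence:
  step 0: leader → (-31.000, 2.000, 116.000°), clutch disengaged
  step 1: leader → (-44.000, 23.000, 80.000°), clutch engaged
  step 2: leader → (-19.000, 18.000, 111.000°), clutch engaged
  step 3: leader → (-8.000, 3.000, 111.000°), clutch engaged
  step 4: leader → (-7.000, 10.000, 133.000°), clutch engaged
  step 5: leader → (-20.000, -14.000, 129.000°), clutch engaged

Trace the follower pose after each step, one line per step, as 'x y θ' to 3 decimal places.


step 0: Δleader=(-6.000, 23.000, 14.000°), disengaged; cmd=(0,0,0) → follower holds at (-1.000, 19.000, 9.000°)
step 1: Δleader=(-13.000, 21.000, -36.000°), engaged; cmd=(-1.250, 83.500, -53.500°) → follower=(-2.250, 102.500, -44.500°)
step 2: Δleader=(25.000, -5.000, 31.000°), engaged; cmd=(8.250, -20.500, 47.000°) → follower=(6.000, 82.000, 2.500°)
step 3: Δleader=(11.000, -15.000, 0.000°), engaged; cmd=(4.750, -60.500, 0.500°) → follower=(10.750, 21.500, 3.000°)
step 4: Δleader=(1.000, 7.000, 22.000°), engaged; cmd=(2.250, 27.500, 33.500°) → follower=(13.000, 49.000, 36.500°)
step 5: Δleader=(-13.000, -24.000, -4.000°), engaged; cmd=(-1.250, -96.500, -5.500°) → follower=(11.750, -47.500, 31.000°)

-1.000 19.000 9.000
-2.250 102.500 -44.500
6.000 82.000 2.500
10.750 21.500 3.000
13.000 49.000 36.500
11.750 -47.500 31.000


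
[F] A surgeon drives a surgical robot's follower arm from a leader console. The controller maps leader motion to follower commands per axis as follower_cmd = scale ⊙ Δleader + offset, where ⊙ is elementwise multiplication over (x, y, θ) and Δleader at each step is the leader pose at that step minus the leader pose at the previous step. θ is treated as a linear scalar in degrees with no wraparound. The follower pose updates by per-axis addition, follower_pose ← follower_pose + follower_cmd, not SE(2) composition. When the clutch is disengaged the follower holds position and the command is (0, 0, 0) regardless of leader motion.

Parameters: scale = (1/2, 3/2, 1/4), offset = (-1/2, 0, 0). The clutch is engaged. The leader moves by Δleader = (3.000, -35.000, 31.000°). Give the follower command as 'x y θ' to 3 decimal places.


1.000 -52.500 7.750

axis x: 1/2·3.000 + -1/2 = 1.000
axis y: 3/2·-35.000 + 0 = -52.500
axis θ: 1/4·31.000 + 0 = 7.750


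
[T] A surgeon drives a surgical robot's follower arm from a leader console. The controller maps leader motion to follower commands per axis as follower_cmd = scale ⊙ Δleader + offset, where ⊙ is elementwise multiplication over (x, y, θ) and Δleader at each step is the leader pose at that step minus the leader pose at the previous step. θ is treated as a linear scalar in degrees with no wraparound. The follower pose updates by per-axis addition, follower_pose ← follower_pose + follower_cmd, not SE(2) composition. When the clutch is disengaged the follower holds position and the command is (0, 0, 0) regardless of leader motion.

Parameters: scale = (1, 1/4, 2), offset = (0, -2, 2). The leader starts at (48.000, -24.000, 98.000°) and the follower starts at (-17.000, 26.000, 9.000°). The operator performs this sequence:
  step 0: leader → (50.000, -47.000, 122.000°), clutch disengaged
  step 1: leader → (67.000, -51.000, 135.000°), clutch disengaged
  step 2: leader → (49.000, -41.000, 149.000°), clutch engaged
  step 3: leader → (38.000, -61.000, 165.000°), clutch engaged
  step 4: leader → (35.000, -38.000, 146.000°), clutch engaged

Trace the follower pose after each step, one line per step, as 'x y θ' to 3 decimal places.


step 0: Δleader=(2.000, -23.000, 24.000°), disengaged; cmd=(0,0,0) → follower holds at (-17.000, 26.000, 9.000°)
step 1: Δleader=(17.000, -4.000, 13.000°), disengaged; cmd=(0,0,0) → follower holds at (-17.000, 26.000, 9.000°)
step 2: Δleader=(-18.000, 10.000, 14.000°), engaged; cmd=(-18.000, 0.500, 30.000°) → follower=(-35.000, 26.500, 39.000°)
step 3: Δleader=(-11.000, -20.000, 16.000°), engaged; cmd=(-11.000, -7.000, 34.000°) → follower=(-46.000, 19.500, 73.000°)
step 4: Δleader=(-3.000, 23.000, -19.000°), engaged; cmd=(-3.000, 3.750, -36.000°) → follower=(-49.000, 23.250, 37.000°)

-17.000 26.000 9.000
-17.000 26.000 9.000
-35.000 26.500 39.000
-46.000 19.500 73.000
-49.000 23.250 37.000


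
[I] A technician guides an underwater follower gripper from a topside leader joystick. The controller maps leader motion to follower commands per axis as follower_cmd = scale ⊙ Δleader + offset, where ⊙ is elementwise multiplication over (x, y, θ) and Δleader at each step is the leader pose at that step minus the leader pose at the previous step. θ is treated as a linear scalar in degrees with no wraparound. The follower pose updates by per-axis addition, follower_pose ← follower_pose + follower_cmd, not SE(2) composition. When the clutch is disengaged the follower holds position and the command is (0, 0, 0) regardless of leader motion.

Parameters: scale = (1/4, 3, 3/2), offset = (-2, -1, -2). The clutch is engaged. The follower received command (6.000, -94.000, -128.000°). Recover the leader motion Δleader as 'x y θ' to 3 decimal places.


32.000 -31.000 -84.000

axis x: (6.000 − -2) / (1/4) = 32.000
axis y: (-94.000 − -1) / (3) = -31.000
axis θ: (-128.000 − -2) / (3/2) = -84.000


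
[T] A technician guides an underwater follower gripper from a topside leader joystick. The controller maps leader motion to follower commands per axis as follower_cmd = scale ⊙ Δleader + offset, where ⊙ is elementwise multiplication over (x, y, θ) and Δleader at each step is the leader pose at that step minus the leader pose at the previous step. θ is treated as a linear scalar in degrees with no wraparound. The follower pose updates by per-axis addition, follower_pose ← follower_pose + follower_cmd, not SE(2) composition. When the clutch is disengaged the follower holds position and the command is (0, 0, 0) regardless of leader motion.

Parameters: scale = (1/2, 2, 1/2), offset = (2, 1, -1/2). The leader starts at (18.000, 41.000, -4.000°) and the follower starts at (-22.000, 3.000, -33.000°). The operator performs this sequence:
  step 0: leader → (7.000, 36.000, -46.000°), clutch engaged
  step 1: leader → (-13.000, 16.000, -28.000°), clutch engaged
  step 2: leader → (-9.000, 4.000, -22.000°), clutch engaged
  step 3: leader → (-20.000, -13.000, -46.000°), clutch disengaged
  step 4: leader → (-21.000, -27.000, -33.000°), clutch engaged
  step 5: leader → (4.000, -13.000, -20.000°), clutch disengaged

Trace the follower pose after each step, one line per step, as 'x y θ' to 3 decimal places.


step 0: Δleader=(-11.000, -5.000, -42.000°), engaged; cmd=(-3.500, -9.000, -21.500°) → follower=(-25.500, -6.000, -54.500°)
step 1: Δleader=(-20.000, -20.000, 18.000°), engaged; cmd=(-8.000, -39.000, 8.500°) → follower=(-33.500, -45.000, -46.000°)
step 2: Δleader=(4.000, -12.000, 6.000°), engaged; cmd=(4.000, -23.000, 2.500°) → follower=(-29.500, -68.000, -43.500°)
step 3: Δleader=(-11.000, -17.000, -24.000°), disengaged; cmd=(0,0,0) → follower holds at (-29.500, -68.000, -43.500°)
step 4: Δleader=(-1.000, -14.000, 13.000°), engaged; cmd=(1.500, -27.000, 6.000°) → follower=(-28.000, -95.000, -37.500°)
step 5: Δleader=(25.000, 14.000, 13.000°), disengaged; cmd=(0,0,0) → follower holds at (-28.000, -95.000, -37.500°)

-25.500 -6.000 -54.500
-33.500 -45.000 -46.000
-29.500 -68.000 -43.500
-29.500 -68.000 -43.500
-28.000 -95.000 -37.500
-28.000 -95.000 -37.500


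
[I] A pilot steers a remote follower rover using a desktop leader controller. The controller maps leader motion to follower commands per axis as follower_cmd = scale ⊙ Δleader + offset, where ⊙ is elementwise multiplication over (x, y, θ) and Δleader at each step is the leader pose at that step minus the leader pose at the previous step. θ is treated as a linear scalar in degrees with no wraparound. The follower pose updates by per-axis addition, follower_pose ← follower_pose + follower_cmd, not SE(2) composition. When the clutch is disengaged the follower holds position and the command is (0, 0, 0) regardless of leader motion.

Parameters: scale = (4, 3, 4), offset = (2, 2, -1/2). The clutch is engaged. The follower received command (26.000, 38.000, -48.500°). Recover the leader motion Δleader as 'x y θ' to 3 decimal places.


axis x: (26.000 − 2) / (4) = 6.000
axis y: (38.000 − 2) / (3) = 12.000
axis θ: (-48.500 − -1/2) / (4) = -12.000

6.000 12.000 -12.000


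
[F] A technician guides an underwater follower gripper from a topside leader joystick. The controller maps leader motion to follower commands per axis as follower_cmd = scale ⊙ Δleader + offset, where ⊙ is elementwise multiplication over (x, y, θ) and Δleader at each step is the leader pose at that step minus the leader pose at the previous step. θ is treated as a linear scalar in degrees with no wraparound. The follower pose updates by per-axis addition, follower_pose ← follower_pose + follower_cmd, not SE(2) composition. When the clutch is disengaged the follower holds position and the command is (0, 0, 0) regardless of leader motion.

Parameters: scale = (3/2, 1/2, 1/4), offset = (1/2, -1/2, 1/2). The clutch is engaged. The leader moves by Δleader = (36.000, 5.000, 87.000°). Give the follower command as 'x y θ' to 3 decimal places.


axis x: 3/2·36.000 + 1/2 = 54.500
axis y: 1/2·5.000 + -1/2 = 2.000
axis θ: 1/4·87.000 + 1/2 = 22.250

54.500 2.000 22.250


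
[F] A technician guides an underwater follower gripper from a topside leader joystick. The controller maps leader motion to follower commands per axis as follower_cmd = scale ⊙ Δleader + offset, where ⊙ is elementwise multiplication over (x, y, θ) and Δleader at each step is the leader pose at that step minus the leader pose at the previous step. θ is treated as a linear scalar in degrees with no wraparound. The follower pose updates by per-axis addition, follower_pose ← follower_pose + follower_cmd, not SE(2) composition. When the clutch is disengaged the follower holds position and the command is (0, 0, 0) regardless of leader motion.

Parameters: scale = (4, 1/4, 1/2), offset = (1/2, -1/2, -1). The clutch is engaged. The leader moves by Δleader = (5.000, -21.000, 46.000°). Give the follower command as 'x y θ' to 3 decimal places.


axis x: 4·5.000 + 1/2 = 20.500
axis y: 1/4·-21.000 + -1/2 = -5.750
axis θ: 1/2·46.000 + -1 = 22.000

20.500 -5.750 22.000


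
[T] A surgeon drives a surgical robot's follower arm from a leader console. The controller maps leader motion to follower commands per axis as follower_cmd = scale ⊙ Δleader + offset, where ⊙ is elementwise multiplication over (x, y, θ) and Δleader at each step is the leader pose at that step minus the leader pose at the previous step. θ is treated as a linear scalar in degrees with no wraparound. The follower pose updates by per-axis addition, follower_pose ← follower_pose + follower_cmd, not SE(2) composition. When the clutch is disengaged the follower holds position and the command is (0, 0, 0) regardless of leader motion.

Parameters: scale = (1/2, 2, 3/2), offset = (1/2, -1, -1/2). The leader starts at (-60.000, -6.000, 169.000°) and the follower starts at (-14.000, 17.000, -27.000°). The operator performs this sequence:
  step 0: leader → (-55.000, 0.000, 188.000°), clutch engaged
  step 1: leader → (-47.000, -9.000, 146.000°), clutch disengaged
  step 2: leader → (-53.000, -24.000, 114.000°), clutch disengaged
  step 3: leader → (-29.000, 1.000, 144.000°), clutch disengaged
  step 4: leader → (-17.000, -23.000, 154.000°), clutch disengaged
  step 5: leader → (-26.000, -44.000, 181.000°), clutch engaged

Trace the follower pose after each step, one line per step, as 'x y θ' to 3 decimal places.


step 0: Δleader=(5.000, 6.000, 19.000°), engaged; cmd=(3.000, 11.000, 28.000°) → follower=(-11.000, 28.000, 1.000°)
step 1: Δleader=(8.000, -9.000, -42.000°), disengaged; cmd=(0,0,0) → follower holds at (-11.000, 28.000, 1.000°)
step 2: Δleader=(-6.000, -15.000, -32.000°), disengaged; cmd=(0,0,0) → follower holds at (-11.000, 28.000, 1.000°)
step 3: Δleader=(24.000, 25.000, 30.000°), disengaged; cmd=(0,0,0) → follower holds at (-11.000, 28.000, 1.000°)
step 4: Δleader=(12.000, -24.000, 10.000°), disengaged; cmd=(0,0,0) → follower holds at (-11.000, 28.000, 1.000°)
step 5: Δleader=(-9.000, -21.000, 27.000°), engaged; cmd=(-4.000, -43.000, 40.000°) → follower=(-15.000, -15.000, 41.000°)

-11.000 28.000 1.000
-11.000 28.000 1.000
-11.000 28.000 1.000
-11.000 28.000 1.000
-11.000 28.000 1.000
-15.000 -15.000 41.000


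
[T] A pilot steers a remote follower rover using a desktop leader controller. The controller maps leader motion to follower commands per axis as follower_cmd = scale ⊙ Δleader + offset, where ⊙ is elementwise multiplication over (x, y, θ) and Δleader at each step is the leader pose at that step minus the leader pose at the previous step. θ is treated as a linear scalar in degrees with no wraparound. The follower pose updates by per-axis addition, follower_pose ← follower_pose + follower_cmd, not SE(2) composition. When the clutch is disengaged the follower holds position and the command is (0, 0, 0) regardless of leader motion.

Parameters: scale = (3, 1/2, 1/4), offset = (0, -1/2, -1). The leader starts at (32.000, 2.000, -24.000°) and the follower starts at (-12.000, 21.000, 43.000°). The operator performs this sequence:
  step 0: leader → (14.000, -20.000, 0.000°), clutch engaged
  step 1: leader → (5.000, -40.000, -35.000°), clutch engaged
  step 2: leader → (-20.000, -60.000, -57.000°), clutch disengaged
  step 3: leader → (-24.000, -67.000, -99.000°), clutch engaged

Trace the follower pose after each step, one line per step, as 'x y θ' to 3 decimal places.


-66.000 9.500 48.000
-93.000 -1.000 38.250
-93.000 -1.000 38.250
-105.000 -5.000 26.750

step 0: Δleader=(-18.000, -22.000, 24.000°), engaged; cmd=(-54.000, -11.500, 5.000°) → follower=(-66.000, 9.500, 48.000°)
step 1: Δleader=(-9.000, -20.000, -35.000°), engaged; cmd=(-27.000, -10.500, -9.750°) → follower=(-93.000, -1.000, 38.250°)
step 2: Δleader=(-25.000, -20.000, -22.000°), disengaged; cmd=(0,0,0) → follower holds at (-93.000, -1.000, 38.250°)
step 3: Δleader=(-4.000, -7.000, -42.000°), engaged; cmd=(-12.000, -4.000, -11.500°) → follower=(-105.000, -5.000, 26.750°)


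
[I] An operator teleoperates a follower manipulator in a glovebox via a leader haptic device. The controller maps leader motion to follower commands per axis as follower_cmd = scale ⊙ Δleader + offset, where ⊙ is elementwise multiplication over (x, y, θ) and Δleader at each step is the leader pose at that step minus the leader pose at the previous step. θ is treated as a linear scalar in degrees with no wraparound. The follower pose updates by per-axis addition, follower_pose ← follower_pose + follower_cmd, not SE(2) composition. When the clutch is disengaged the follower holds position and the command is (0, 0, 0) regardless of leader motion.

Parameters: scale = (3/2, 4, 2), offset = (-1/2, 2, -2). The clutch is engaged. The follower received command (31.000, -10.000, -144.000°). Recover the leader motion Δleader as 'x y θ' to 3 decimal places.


axis x: (31.000 − -1/2) / (3/2) = 21.000
axis y: (-10.000 − 2) / (4) = -3.000
axis θ: (-144.000 − -2) / (2) = -71.000

21.000 -3.000 -71.000


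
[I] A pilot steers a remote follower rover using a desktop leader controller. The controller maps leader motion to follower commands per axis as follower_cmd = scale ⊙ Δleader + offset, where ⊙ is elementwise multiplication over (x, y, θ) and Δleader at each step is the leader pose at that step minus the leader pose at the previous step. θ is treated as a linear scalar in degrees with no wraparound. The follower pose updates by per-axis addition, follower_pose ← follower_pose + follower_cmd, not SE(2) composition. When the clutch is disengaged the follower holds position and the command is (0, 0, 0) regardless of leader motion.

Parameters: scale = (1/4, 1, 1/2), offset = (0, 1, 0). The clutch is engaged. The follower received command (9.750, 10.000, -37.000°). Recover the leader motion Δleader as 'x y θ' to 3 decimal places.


39.000 9.000 -74.000

axis x: (9.750 − 0) / (1/4) = 39.000
axis y: (10.000 − 1) / (1) = 9.000
axis θ: (-37.000 − 0) / (1/2) = -74.000


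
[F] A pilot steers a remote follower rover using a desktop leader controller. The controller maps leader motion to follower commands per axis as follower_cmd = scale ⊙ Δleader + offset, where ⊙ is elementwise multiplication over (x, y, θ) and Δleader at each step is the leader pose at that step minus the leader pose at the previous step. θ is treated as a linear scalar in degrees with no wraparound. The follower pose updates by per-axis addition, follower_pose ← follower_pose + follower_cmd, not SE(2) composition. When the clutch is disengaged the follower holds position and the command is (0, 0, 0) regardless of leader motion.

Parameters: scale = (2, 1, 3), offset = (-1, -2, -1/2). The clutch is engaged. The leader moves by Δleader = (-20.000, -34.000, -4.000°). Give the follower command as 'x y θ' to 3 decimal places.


-41.000 -36.000 -12.500

axis x: 2·-20.000 + -1 = -41.000
axis y: 1·-34.000 + -2 = -36.000
axis θ: 3·-4.000 + -1/2 = -12.500


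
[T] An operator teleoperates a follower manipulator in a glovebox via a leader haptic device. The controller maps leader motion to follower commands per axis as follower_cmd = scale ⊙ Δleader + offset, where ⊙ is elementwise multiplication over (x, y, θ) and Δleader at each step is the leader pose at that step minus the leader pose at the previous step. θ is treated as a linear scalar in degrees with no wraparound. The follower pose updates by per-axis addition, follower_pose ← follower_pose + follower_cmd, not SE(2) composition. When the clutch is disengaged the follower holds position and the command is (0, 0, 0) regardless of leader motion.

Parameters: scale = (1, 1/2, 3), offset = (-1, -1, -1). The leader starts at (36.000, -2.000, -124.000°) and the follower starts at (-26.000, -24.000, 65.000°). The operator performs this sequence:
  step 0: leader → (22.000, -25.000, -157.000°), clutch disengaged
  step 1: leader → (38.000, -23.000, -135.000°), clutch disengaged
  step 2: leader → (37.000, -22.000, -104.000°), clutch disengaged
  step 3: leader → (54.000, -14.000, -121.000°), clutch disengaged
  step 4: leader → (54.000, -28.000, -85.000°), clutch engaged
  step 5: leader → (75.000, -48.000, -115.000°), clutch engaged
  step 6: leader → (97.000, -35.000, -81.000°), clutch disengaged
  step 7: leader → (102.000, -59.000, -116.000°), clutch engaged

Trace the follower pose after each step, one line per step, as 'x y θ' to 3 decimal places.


step 0: Δleader=(-14.000, -23.000, -33.000°), disengaged; cmd=(0,0,0) → follower holds at (-26.000, -24.000, 65.000°)
step 1: Δleader=(16.000, 2.000, 22.000°), disengaged; cmd=(0,0,0) → follower holds at (-26.000, -24.000, 65.000°)
step 2: Δleader=(-1.000, 1.000, 31.000°), disengaged; cmd=(0,0,0) → follower holds at (-26.000, -24.000, 65.000°)
step 3: Δleader=(17.000, 8.000, -17.000°), disengaged; cmd=(0,0,0) → follower holds at (-26.000, -24.000, 65.000°)
step 4: Δleader=(0.000, -14.000, 36.000°), engaged; cmd=(-1.000, -8.000, 107.000°) → follower=(-27.000, -32.000, 172.000°)
step 5: Δleader=(21.000, -20.000, -30.000°), engaged; cmd=(20.000, -11.000, -91.000°) → follower=(-7.000, -43.000, 81.000°)
step 6: Δleader=(22.000, 13.000, 34.000°), disengaged; cmd=(0,0,0) → follower holds at (-7.000, -43.000, 81.000°)
step 7: Δleader=(5.000, -24.000, -35.000°), engaged; cmd=(4.000, -13.000, -106.000°) → follower=(-3.000, -56.000, -25.000°)

-26.000 -24.000 65.000
-26.000 -24.000 65.000
-26.000 -24.000 65.000
-26.000 -24.000 65.000
-27.000 -32.000 172.000
-7.000 -43.000 81.000
-7.000 -43.000 81.000
-3.000 -56.000 -25.000


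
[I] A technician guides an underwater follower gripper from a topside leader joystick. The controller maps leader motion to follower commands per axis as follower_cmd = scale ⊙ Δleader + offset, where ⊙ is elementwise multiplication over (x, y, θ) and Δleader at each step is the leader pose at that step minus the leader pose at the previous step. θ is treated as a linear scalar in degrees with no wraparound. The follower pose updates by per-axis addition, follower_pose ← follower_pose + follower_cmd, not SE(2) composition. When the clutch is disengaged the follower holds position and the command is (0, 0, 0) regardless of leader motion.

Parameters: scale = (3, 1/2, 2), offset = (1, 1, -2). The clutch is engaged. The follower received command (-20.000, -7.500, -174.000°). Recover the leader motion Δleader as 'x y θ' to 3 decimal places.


-7.000 -17.000 -86.000

axis x: (-20.000 − 1) / (3) = -7.000
axis y: (-7.500 − 1) / (1/2) = -17.000
axis θ: (-174.000 − -2) / (2) = -86.000


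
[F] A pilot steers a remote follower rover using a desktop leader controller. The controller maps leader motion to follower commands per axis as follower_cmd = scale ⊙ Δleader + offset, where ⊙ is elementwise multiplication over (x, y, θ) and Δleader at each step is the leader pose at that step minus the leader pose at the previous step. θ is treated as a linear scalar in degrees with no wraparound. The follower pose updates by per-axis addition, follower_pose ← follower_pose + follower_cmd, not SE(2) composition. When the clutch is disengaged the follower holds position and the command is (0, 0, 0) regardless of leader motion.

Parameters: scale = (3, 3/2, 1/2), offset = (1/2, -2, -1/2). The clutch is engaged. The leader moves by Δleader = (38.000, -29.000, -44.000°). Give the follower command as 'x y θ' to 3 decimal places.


axis x: 3·38.000 + 1/2 = 114.500
axis y: 3/2·-29.000 + -2 = -45.500
axis θ: 1/2·-44.000 + -1/2 = -22.500

114.500 -45.500 -22.500


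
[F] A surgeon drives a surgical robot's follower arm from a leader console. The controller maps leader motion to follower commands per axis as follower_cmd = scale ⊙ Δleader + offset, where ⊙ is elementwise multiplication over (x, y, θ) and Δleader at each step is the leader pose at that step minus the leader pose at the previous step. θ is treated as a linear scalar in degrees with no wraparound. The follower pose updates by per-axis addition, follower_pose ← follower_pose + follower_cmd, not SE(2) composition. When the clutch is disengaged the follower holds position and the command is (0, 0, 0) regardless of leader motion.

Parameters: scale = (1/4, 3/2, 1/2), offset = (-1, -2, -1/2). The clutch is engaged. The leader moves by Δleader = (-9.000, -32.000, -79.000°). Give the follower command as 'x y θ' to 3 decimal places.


-3.250 -50.000 -40.000

axis x: 1/4·-9.000 + -1 = -3.250
axis y: 3/2·-32.000 + -2 = -50.000
axis θ: 1/2·-79.000 + -1/2 = -40.000


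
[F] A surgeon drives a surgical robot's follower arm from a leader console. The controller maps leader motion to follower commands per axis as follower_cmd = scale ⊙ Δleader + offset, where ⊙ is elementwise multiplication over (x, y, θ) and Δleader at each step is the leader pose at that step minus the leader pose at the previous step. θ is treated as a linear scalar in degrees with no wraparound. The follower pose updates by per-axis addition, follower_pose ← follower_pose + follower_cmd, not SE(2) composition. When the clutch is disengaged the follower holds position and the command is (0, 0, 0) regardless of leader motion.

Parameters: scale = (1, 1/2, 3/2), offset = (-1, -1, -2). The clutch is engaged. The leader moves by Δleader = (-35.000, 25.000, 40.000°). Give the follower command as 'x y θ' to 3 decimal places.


-36.000 11.500 58.000

axis x: 1·-35.000 + -1 = -36.000
axis y: 1/2·25.000 + -1 = 11.500
axis θ: 3/2·40.000 + -2 = 58.000


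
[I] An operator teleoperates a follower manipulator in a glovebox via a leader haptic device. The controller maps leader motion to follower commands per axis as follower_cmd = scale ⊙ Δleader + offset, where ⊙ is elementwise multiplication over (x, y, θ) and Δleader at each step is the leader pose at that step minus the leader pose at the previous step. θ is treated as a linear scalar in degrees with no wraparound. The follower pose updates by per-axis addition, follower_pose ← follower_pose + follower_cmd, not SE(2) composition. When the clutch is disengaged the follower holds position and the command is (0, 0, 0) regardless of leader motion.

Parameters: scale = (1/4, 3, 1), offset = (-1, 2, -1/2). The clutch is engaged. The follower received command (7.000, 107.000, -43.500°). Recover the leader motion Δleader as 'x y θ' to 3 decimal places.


32.000 35.000 -43.000

axis x: (7.000 − -1) / (1/4) = 32.000
axis y: (107.000 − 2) / (3) = 35.000
axis θ: (-43.500 − -1/2) / (1) = -43.000


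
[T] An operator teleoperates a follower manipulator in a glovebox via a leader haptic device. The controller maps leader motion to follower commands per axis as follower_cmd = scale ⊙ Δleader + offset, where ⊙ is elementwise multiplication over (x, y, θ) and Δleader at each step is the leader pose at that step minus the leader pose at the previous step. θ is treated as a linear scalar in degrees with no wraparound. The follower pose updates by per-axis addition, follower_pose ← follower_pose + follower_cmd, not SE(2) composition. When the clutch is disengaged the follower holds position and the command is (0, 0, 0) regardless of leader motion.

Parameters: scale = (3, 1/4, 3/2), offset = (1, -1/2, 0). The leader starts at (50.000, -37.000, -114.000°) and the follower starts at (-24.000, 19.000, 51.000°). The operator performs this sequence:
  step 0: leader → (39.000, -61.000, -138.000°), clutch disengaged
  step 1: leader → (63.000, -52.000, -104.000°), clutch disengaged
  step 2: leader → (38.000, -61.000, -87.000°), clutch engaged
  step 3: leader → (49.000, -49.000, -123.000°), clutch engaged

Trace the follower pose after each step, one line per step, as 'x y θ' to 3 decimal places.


-24.000 19.000 51.000
-24.000 19.000 51.000
-98.000 16.250 76.500
-64.000 18.750 22.500

step 0: Δleader=(-11.000, -24.000, -24.000°), disengaged; cmd=(0,0,0) → follower holds at (-24.000, 19.000, 51.000°)
step 1: Δleader=(24.000, 9.000, 34.000°), disengaged; cmd=(0,0,0) → follower holds at (-24.000, 19.000, 51.000°)
step 2: Δleader=(-25.000, -9.000, 17.000°), engaged; cmd=(-74.000, -2.750, 25.500°) → follower=(-98.000, 16.250, 76.500°)
step 3: Δleader=(11.000, 12.000, -36.000°), engaged; cmd=(34.000, 2.500, -54.000°) → follower=(-64.000, 18.750, 22.500°)


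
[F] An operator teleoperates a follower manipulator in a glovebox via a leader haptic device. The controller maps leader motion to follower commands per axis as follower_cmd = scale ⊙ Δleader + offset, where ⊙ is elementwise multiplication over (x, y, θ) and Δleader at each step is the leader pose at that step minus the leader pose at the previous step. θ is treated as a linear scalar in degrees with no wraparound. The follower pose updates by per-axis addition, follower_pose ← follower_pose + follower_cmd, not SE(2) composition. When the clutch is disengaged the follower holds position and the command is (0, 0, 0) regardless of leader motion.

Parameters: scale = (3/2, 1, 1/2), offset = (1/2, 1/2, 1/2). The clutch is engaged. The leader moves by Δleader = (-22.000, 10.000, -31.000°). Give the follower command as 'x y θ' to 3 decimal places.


-32.500 10.500 -15.000

axis x: 3/2·-22.000 + 1/2 = -32.500
axis y: 1·10.000 + 1/2 = 10.500
axis θ: 1/2·-31.000 + 1/2 = -15.000


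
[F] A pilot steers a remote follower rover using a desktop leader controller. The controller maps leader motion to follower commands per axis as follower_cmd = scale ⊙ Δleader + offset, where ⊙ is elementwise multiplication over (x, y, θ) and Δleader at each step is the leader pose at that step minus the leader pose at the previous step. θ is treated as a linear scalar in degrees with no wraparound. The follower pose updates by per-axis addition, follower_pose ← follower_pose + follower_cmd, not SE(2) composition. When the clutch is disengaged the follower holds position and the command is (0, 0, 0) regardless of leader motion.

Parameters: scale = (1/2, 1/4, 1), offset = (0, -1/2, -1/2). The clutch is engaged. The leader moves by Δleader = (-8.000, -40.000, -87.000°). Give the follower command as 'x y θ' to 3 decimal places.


-4.000 -10.500 -87.500

axis x: 1/2·-8.000 + 0 = -4.000
axis y: 1/4·-40.000 + -1/2 = -10.500
axis θ: 1·-87.000 + -1/2 = -87.500


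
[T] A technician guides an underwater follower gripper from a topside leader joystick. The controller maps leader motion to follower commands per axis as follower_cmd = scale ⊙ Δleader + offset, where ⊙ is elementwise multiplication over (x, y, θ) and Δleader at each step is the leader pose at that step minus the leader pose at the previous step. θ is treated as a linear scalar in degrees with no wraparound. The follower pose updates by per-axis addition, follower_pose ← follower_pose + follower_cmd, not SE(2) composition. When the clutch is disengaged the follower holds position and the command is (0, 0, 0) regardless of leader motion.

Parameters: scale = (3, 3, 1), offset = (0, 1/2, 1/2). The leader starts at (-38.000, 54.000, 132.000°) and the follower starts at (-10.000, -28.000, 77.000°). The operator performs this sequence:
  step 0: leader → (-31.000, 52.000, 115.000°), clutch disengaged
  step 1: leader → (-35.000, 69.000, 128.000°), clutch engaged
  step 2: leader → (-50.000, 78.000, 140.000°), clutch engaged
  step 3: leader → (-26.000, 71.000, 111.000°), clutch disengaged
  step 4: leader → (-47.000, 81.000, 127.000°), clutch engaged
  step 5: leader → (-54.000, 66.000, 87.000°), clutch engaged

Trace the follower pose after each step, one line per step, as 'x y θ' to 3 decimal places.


step 0: Δleader=(7.000, -2.000, -17.000°), disengaged; cmd=(0,0,0) → follower holds at (-10.000, -28.000, 77.000°)
step 1: Δleader=(-4.000, 17.000, 13.000°), engaged; cmd=(-12.000, 51.500, 13.500°) → follower=(-22.000, 23.500, 90.500°)
step 2: Δleader=(-15.000, 9.000, 12.000°), engaged; cmd=(-45.000, 27.500, 12.500°) → follower=(-67.000, 51.000, 103.000°)
step 3: Δleader=(24.000, -7.000, -29.000°), disengaged; cmd=(0,0,0) → follower holds at (-67.000, 51.000, 103.000°)
step 4: Δleader=(-21.000, 10.000, 16.000°), engaged; cmd=(-63.000, 30.500, 16.500°) → follower=(-130.000, 81.500, 119.500°)
step 5: Δleader=(-7.000, -15.000, -40.000°), engaged; cmd=(-21.000, -44.500, -39.500°) → follower=(-151.000, 37.000, 80.000°)

-10.000 -28.000 77.000
-22.000 23.500 90.500
-67.000 51.000 103.000
-67.000 51.000 103.000
-130.000 81.500 119.500
-151.000 37.000 80.000
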